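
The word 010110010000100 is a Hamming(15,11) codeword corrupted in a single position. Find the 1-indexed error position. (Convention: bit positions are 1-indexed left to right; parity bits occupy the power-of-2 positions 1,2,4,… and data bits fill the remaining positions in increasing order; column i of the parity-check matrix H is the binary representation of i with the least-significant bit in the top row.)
Syndrome s = H · r^T (mod 2), r = 010110010000100:
  s[0] = (101010101010101)·(010110010000100) mod 2 = 0+0+0+0+1+0+0+0+0+0+0+0+1+0+0 mod 2 = 0
  s[1] = (011001100110011)·(010110010000100) mod 2 = 0+1+0+0+0+0+0+0+0+0+0+0+0+0+0 mod 2 = 1
  s[2] = (000111100001111)·(010110010000100) mod 2 = 0+0+0+1+1+0+0+0+0+0+0+0+1+0+0 mod 2 = 1
  s[3] = (000000011111111)·(010110010000100) mod 2 = 0+0+0+0+0+0+0+1+0+0+0+0+1+0+0 mod 2 = 0
Syndrome = 0110
Column i of H is the binary representation of i, so the syndrome is the binary index of the flipped bit.
Read s = 0110 with s[0] as LSB: 0·2^0 + 1·2^1 + 1·2^2 + 0·2^3 = 6.
Error is at bit position 6.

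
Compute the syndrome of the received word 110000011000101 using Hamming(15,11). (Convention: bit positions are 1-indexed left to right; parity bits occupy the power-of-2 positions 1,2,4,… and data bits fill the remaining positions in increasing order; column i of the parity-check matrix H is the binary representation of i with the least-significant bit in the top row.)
Syndrome s = H · r^T (mod 2), r = 110000011000101:
  s[0] = (101010101010101)·(110000011000101) mod 2 = 1+0+0+0+0+0+0+0+1+0+0+0+1+0+1 mod 2 = 0
  s[1] = (011001100110011)·(110000011000101) mod 2 = 0+1+0+0+0+0+0+0+0+0+0+0+0+0+1 mod 2 = 0
  s[2] = (000111100001111)·(110000011000101) mod 2 = 0+0+0+0+0+0+0+0+0+0+0+0+1+0+1 mod 2 = 0
  s[3] = (000000011111111)·(110000011000101) mod 2 = 0+0+0+0+0+0+0+1+1+0+0+0+1+0+1 mod 2 = 0
Syndrome = 0000
s = 0: no error detected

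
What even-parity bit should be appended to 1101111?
Sum of data bits: 1+1+0+1+1+1+1 = 6.
6 mod 2 = 0, so parity bit = 0.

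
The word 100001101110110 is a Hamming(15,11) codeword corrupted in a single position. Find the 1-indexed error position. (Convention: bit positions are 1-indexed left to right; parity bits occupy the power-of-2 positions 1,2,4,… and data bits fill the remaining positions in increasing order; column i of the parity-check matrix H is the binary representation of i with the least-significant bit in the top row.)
Syndrome s = H · r^T (mod 2), r = 100001101110110:
  s[0] = (101010101010101)·(100001101110110) mod 2 = 1+0+0+0+0+0+1+0+1+0+1+0+1+0+0 mod 2 = 1
  s[1] = (011001100110011)·(100001101110110) mod 2 = 0+0+0+0+0+1+1+0+0+1+1+0+0+1+0 mod 2 = 1
  s[2] = (000111100001111)·(100001101110110) mod 2 = 0+0+0+0+0+1+1+0+0+0+0+0+1+1+0 mod 2 = 0
  s[3] = (000000011111111)·(100001101110110) mod 2 = 0+0+0+0+0+0+0+0+1+1+1+0+1+1+0 mod 2 = 1
Syndrome = 1101
Column i of H is the binary representation of i, so the syndrome is the binary index of the flipped bit.
Read s = 1101 with s[0] as LSB: 1·2^0 + 1·2^1 + 0·2^2 + 1·2^3 = 11.
Error is at bit position 11.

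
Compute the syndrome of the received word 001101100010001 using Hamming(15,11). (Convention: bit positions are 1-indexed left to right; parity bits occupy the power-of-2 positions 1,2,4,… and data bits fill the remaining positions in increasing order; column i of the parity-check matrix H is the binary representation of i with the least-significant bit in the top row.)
Syndrome s = H · r^T (mod 2), r = 001101100010001:
  s[0] = (101010101010101)·(001101100010001) mod 2 = 0+0+1+0+0+0+1+0+0+0+1+0+0+0+1 mod 2 = 0
  s[1] = (011001100110011)·(001101100010001) mod 2 = 0+0+1+0+0+1+1+0+0+0+1+0+0+0+1 mod 2 = 1
  s[2] = (000111100001111)·(001101100010001) mod 2 = 0+0+0+1+0+1+1+0+0+0+0+0+0+0+1 mod 2 = 0
  s[3] = (000000011111111)·(001101100010001) mod 2 = 0+0+0+0+0+0+0+0+0+0+1+0+0+0+1 mod 2 = 0
Syndrome = 0100
Non-zero syndrome: error at position 2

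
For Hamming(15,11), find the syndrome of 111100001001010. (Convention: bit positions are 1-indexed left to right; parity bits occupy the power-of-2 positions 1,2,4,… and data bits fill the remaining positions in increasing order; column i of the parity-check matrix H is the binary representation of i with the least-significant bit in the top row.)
Syndrome s = H · r^T (mod 2), r = 111100001001010:
  s[0] = (101010101010101)·(111100001001010) mod 2 = 1+0+1+0+0+0+0+0+1+0+0+0+0+0+0 mod 2 = 1
  s[1] = (011001100110011)·(111100001001010) mod 2 = 0+1+1+0+0+0+0+0+0+0+0+0+0+1+0 mod 2 = 1
  s[2] = (000111100001111)·(111100001001010) mod 2 = 0+0+0+1+0+0+0+0+0+0+0+1+0+1+0 mod 2 = 1
  s[3] = (000000011111111)·(111100001001010) mod 2 = 0+0+0+0+0+0+0+0+1+0+0+1+0+1+0 mod 2 = 1
Syndrome = 1111
Non-zero syndrome: error at position 15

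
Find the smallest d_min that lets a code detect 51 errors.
Detecting e errors requires d_min ≥ e + 1 = 51 + 1 = 52.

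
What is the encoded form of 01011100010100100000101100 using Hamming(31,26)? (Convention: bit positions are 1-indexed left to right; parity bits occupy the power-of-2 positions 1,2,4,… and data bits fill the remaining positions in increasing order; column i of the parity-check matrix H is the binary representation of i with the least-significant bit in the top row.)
Codeword c = d · G (mod 2), d = 01011100010100100000101100:
  c[0] = d·G[:,0] = (01011100010100100000101100)·(11011010101101010101010101) mod 2 = 0+1+0+1+1+0+0+0+0+0+0+1+0+0+0+0+0+0+0+0+0+0+0+1+0+0 mod 2 = 1
  c[1] = d·G[:,1] = (01011100010100100000101100)·(10110110011011001100110011) mod 2 = 0+0+0+1+0+1+0+0+0+1+0+0+0+0+0+0+0+0+0+0+1+0+0+0+0+0 mod 2 = 0
  c[2] = d·G[:,2] = (01011100010100100000101100)·(10000000000000000000000000) mod 2 = 0+0+0+0+0+0+0+0+0+0+0+0+0+0+0+0+0+0+0+0+0+0+0+0+0+0 mod 2 = 0
  c[3] = d·G[:,3] = (01011100010100100000101100)·(01110001111000111100001111) mod 2 = 0+1+0+1+0+0+0+0+0+1+0+0+0+0+1+0+0+0+0+0+0+0+1+1+0+0 mod 2 = 0
  c[4] = d·G[:,4] = (01011100010100100000101100)·(01000000000000000000000000) mod 2 = 0+1+0+0+0+0+0+0+0+0+0+0+0+0+0+0+0+0+0+0+0+0+0+0+0+0 mod 2 = 1
  c[5] = d·G[:,5] = (01011100010100100000101100)·(00100000000000000000000000) mod 2 = 0+0+0+0+0+0+0+0+0+0+0+0+0+0+0+0+0+0+0+0+0+0+0+0+0+0 mod 2 = 0
  c[6] = d·G[:,6] = (01011100010100100000101100)·(00010000000000000000000000) mod 2 = 0+0+0+1+0+0+0+0+0+0+0+0+0+0+0+0+0+0+0+0+0+0+0+0+0+0 mod 2 = 1
  c[7] = d·G[:,7] = (01011100010100100000101100)·(00001111111000000011111111) mod 2 = 0+0+0+0+1+1+0+0+0+1+0+0+0+0+0+0+0+0+0+0+1+0+1+1+0+0 mod 2 = 0
  c[8] = d·G[:,8] = (01011100010100100000101100)·(00001000000000000000000000) mod 2 = 0+0+0+0+1+0+0+0+0+0+0+0+0+0+0+0+0+0+0+0+0+0+0+0+0+0 mod 2 = 1
  c[9] = d·G[:,9] = (01011100010100100000101100)·(00000100000000000000000000) mod 2 = 0+0+0+0+0+1+0+0+0+0+0+0+0+0+0+0+0+0+0+0+0+0+0+0+0+0 mod 2 = 1
  c[10] = d·G[:,10] = (01011100010100100000101100)·(00000010000000000000000000) mod 2 = 0+0+0+0+0+0+0+0+0+0+0+0+0+0+0+0+0+0+0+0+0+0+0+0+0+0 mod 2 = 0
  c[11] = d·G[:,11] = (01011100010100100000101100)·(00000001000000000000000000) mod 2 = 0+0+0+0+0+0+0+0+0+0+0+0+0+0+0+0+0+0+0+0+0+0+0+0+0+0 mod 2 = 0
  c[12] = d·G[:,12] = (01011100010100100000101100)·(00000000100000000000000000) mod 2 = 0+0+0+0+0+0+0+0+0+0+0+0+0+0+0+0+0+0+0+0+0+0+0+0+0+0 mod 2 = 0
  c[13] = d·G[:,13] = (01011100010100100000101100)·(00000000010000000000000000) mod 2 = 0+0+0+0+0+0+0+0+0+1+0+0+0+0+0+0+0+0+0+0+0+0+0+0+0+0 mod 2 = 1
  c[14] = d·G[:,14] = (01011100010100100000101100)·(00000000001000000000000000) mod 2 = 0+0+0+0+0+0+0+0+0+0+0+0+0+0+0+0+0+0+0+0+0+0+0+0+0+0 mod 2 = 0
  c[15] = d·G[:,15] = (01011100010100100000101100)·(00000000000111111111111111) mod 2 = 0+0+0+0+0+0+0+0+0+0+0+1+0+0+1+0+0+0+0+0+1+0+1+1+0+0 mod 2 = 1
  c[16] = d·G[:,16] = (01011100010100100000101100)·(00000000000100000000000000) mod 2 = 0+0+0+0+0+0+0+0+0+0+0+1+0+0+0+0+0+0+0+0+0+0+0+0+0+0 mod 2 = 1
  c[17] = d·G[:,17] = (01011100010100100000101100)·(00000000000010000000000000) mod 2 = 0+0+0+0+0+0+0+0+0+0+0+0+0+0+0+0+0+0+0+0+0+0+0+0+0+0 mod 2 = 0
  c[18] = d·G[:,18] = (01011100010100100000101100)·(00000000000001000000000000) mod 2 = 0+0+0+0+0+0+0+0+0+0+0+0+0+0+0+0+0+0+0+0+0+0+0+0+0+0 mod 2 = 0
  c[19] = d·G[:,19] = (01011100010100100000101100)·(00000000000000100000000000) mod 2 = 0+0+0+0+0+0+0+0+0+0+0+0+0+0+1+0+0+0+0+0+0+0+0+0+0+0 mod 2 = 1
  c[20] = d·G[:,20] = (01011100010100100000101100)·(00000000000000010000000000) mod 2 = 0+0+0+0+0+0+0+0+0+0+0+0+0+0+0+0+0+0+0+0+0+0+0+0+0+0 mod 2 = 0
  c[21] = d·G[:,21] = (01011100010100100000101100)·(00000000000000001000000000) mod 2 = 0+0+0+0+0+0+0+0+0+0+0+0+0+0+0+0+0+0+0+0+0+0+0+0+0+0 mod 2 = 0
  c[22] = d·G[:,22] = (01011100010100100000101100)·(00000000000000000100000000) mod 2 = 0+0+0+0+0+0+0+0+0+0+0+0+0+0+0+0+0+0+0+0+0+0+0+0+0+0 mod 2 = 0
  c[23] = d·G[:,23] = (01011100010100100000101100)·(00000000000000000010000000) mod 2 = 0+0+0+0+0+0+0+0+0+0+0+0+0+0+0+0+0+0+0+0+0+0+0+0+0+0 mod 2 = 0
  c[24] = d·G[:,24] = (01011100010100100000101100)·(00000000000000000001000000) mod 2 = 0+0+0+0+0+0+0+0+0+0+0+0+0+0+0+0+0+0+0+0+0+0+0+0+0+0 mod 2 = 0
  c[25] = d·G[:,25] = (01011100010100100000101100)·(00000000000000000000100000) mod 2 = 0+0+0+0+0+0+0+0+0+0+0+0+0+0+0+0+0+0+0+0+1+0+0+0+0+0 mod 2 = 1
  c[26] = d·G[:,26] = (01011100010100100000101100)·(00000000000000000000010000) mod 2 = 0+0+0+0+0+0+0+0+0+0+0+0+0+0+0+0+0+0+0+0+0+0+0+0+0+0 mod 2 = 0
  c[27] = d·G[:,27] = (01011100010100100000101100)·(00000000000000000000001000) mod 2 = 0+0+0+0+0+0+0+0+0+0+0+0+0+0+0+0+0+0+0+0+0+0+1+0+0+0 mod 2 = 1
  c[28] = d·G[:,28] = (01011100010100100000101100)·(00000000000000000000000100) mod 2 = 0+0+0+0+0+0+0+0+0+0+0+0+0+0+0+0+0+0+0+0+0+0+0+1+0+0 mod 2 = 1
  c[29] = d·G[:,29] = (01011100010100100000101100)·(00000000000000000000000010) mod 2 = 0+0+0+0+0+0+0+0+0+0+0+0+0+0+0+0+0+0+0+0+0+0+0+0+0+0 mod 2 = 0
  c[30] = d·G[:,30] = (01011100010100100000101100)·(00000000000000000000000001) mod 2 = 0+0+0+0+0+0+0+0+0+0+0+0+0+0+0+0+0+0+0+0+0+0+0+0+0+0 mod 2 = 0
Codeword = 1000101011000101100100000101100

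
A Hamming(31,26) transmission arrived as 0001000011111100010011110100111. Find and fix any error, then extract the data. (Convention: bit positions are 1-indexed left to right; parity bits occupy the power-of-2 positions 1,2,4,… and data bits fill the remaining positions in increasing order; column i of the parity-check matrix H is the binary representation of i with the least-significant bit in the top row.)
Syndrome s = H · r^T (mod 2), r = 0001000011111100010011110100111:
  s[0] = (1010101010101010101010101010101)·(0001000011111100010011110100111) mod 2 = 0+0+0+0+0+0+0+0+1+0+1+0+1+0+0+0+0+0+0+0+1+0+1+0+0+0+0+0+1+0+1 mod 2 = 1
  s[1] = (0110011001100110011001100110011)·(0001000011111100010011110100111) mod 2 = 0+0+0+0+0+0+0+0+0+1+1+0+0+1+0+0+0+1+0+0+0+1+1+0+0+1+0+0+0+1+1 mod 2 = 1
  s[2] = (0001111000011110000111100001111)·(0001000011111100010011110100111) mod 2 = 0+0+0+1+0+0+0+0+0+0+0+1+1+1+0+0+0+0+0+0+1+1+1+0+0+0+0+0+1+1+1 mod 2 = 0
  s[3] = (0000000111111110000000011111111)·(0001000011111100010011110100111) mod 2 = 0+0+0+0+0+0+0+0+1+1+1+1+1+1+0+0+0+0+0+0+0+0+0+1+0+1+0+0+1+1+1 mod 2 = 1
  s[4] = (0000000000000001111111111111111)·(0001000011111100010011110100111) mod 2 = 0+0+0+0+0+0+0+0+0+0+0+0+0+0+0+0+0+1+0+0+1+1+1+1+0+1+0+0+1+1+1 mod 2 = 1
Syndrome = 11011
Column 27 of H equals this syndrome → error at bit 27 (1-indexed).
Flip bit 27: 0001000011111100010011110100111 → 0001000011111100010011110110111
Extract data bits at positions {3,5,6,7,9,10,11,12,13,14,15,17,18,19,20,21,22,23,24,25,26,27,28,29,30,31}: 00001111110010011110110111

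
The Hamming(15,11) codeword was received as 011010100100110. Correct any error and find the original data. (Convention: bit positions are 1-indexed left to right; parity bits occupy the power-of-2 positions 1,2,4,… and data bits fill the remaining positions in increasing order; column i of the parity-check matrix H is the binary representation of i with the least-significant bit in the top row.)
Syndrome s = H · r^T (mod 2), r = 011010100100110:
  s[0] = (101010101010101)·(011010100100110) mod 2 = 0+0+1+0+1+0+1+0+0+0+0+0+1+0+0 mod 2 = 0
  s[1] = (011001100110011)·(011010100100110) mod 2 = 0+1+1+0+0+0+1+0+0+1+0+0+0+1+0 mod 2 = 1
  s[2] = (000111100001111)·(011010100100110) mod 2 = 0+0+0+0+1+0+1+0+0+0+0+0+1+1+0 mod 2 = 0
  s[3] = (000000011111111)·(011010100100110) mod 2 = 0+0+0+0+0+0+0+0+0+1+0+0+1+1+0 mod 2 = 1
Syndrome = 0101
Column 10 of H equals this syndrome → error at bit 10 (1-indexed).
Flip bit 10: 011010100100110 → 011010100000110
Extract data bits at positions {3,5,6,7,9,10,11,12,13,14,15}: 11010000110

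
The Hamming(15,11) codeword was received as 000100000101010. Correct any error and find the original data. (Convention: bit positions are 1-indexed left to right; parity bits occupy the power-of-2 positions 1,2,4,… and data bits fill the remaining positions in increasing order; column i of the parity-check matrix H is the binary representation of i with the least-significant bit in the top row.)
Syndrome s = H · r^T (mod 2), r = 000100000101010:
  s[0] = (101010101010101)·(000100000101010) mod 2 = 0+0+0+0+0+0+0+0+0+0+0+0+0+0+0 mod 2 = 0
  s[1] = (011001100110011)·(000100000101010) mod 2 = 0+0+0+0+0+0+0+0+0+1+0+0+0+1+0 mod 2 = 0
  s[2] = (000111100001111)·(000100000101010) mod 2 = 0+0+0+1+0+0+0+0+0+0+0+1+0+1+0 mod 2 = 1
  s[3] = (000000011111111)·(000100000101010) mod 2 = 0+0+0+0+0+0+0+0+0+1+0+1+0+1+0 mod 2 = 1
Syndrome = 0011
Column 12 of H equals this syndrome → error at bit 12 (1-indexed).
Flip bit 12: 000100000101010 → 000100000100010
Extract data bits at positions {3,5,6,7,9,10,11,12,13,14,15}: 00000100010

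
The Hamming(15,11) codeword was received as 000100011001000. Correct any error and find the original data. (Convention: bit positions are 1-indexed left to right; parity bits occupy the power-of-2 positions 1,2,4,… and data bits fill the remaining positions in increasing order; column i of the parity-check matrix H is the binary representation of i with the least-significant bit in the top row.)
Syndrome s = H · r^T (mod 2), r = 000100011001000:
  s[0] = (101010101010101)·(000100011001000) mod 2 = 0+0+0+0+0+0+0+0+1+0+0+0+0+0+0 mod 2 = 1
  s[1] = (011001100110011)·(000100011001000) mod 2 = 0+0+0+0+0+0+0+0+0+0+0+0+0+0+0 mod 2 = 0
  s[2] = (000111100001111)·(000100011001000) mod 2 = 0+0+0+1+0+0+0+0+0+0+0+1+0+0+0 mod 2 = 0
  s[3] = (000000011111111)·(000100011001000) mod 2 = 0+0+0+0+0+0+0+1+1+0+0+1+0+0+0 mod 2 = 1
Syndrome = 1001
Column 9 of H equals this syndrome → error at bit 9 (1-indexed).
Flip bit 9: 000100011001000 → 000100010001000
Extract data bits at positions {3,5,6,7,9,10,11,12,13,14,15}: 00000001000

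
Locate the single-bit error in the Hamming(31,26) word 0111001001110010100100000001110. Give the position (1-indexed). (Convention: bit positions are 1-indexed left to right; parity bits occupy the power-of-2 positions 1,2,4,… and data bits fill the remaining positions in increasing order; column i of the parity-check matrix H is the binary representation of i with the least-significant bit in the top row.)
Syndrome s = H · r^T (mod 2), r = 0111001001110010100100000001110:
  s[0] = (1010101010101010101010101010101)·(0111001001110010100100000001110) mod 2 = 0+0+1+0+0+0+1+0+0+0+1+0+0+0+1+0+1+0+0+0+0+0+0+0+0+0+0+0+1+0+0 mod 2 = 0
  s[1] = (0110011001100110011001100110011)·(0111001001110010100100000001110) mod 2 = 0+1+1+0+0+0+1+0+0+1+1+0+0+0+1+0+0+0+0+0+0+0+0+0+0+0+0+0+0+1+0 mod 2 = 1
  s[2] = (0001111000011110000111100001111)·(0111001001110010100100000001110) mod 2 = 0+0+0+1+0+0+1+0+0+0+0+1+0+0+1+0+0+0+0+1+0+0+0+0+0+0+0+1+1+1+0 mod 2 = 0
  s[3] = (0000000111111110000000011111111)·(0111001001110010100100000001110) mod 2 = 0+0+0+0+0+0+0+0+0+1+1+1+0+0+1+0+0+0+0+0+0+0+0+0+0+0+0+1+1+1+0 mod 2 = 1
  s[4] = (0000000000000001111111111111111)·(0111001001110010100100000001110) mod 2 = 0+0+0+0+0+0+0+0+0+0+0+0+0+0+0+0+1+0+0+1+0+0+0+0+0+0+0+1+1+1+0 mod 2 = 1
Syndrome = 01011
Column i of H is the binary representation of i, so the syndrome is the binary index of the flipped bit.
Read s = 01011 with s[0] as LSB: 0·2^0 + 1·2^1 + 0·2^2 + 1·2^3 + 1·2^4 = 26.
Error is at bit position 26.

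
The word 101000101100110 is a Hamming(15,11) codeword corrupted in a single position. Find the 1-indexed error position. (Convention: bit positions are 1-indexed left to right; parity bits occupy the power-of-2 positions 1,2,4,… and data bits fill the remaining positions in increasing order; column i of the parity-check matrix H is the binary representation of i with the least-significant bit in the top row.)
Syndrome s = H · r^T (mod 2), r = 101000101100110:
  s[0] = (101010101010101)·(101000101100110) mod 2 = 1+0+1+0+0+0+1+0+1+0+0+0+1+0+0 mod 2 = 1
  s[1] = (011001100110011)·(101000101100110) mod 2 = 0+0+1+0+0+0+1+0+0+1+0+0+0+1+0 mod 2 = 0
  s[2] = (000111100001111)·(101000101100110) mod 2 = 0+0+0+0+0+0+1+0+0+0+0+0+1+1+0 mod 2 = 1
  s[3] = (000000011111111)·(101000101100110) mod 2 = 0+0+0+0+0+0+0+0+1+1+0+0+1+1+0 mod 2 = 0
Syndrome = 1010
Column i of H is the binary representation of i, so the syndrome is the binary index of the flipped bit.
Read s = 1010 with s[0] as LSB: 1·2^0 + 0·2^1 + 1·2^2 + 0·2^3 = 5.
Error is at bit position 5.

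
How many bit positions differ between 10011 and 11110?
XOR = 01101, count of 1s = 3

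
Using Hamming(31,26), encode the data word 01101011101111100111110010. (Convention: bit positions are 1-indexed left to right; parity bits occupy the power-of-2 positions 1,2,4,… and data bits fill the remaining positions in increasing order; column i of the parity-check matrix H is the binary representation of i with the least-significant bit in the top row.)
Codeword c = d · G (mod 2), d = 01101011101111100111110010:
  c[0] = d·G[:,0] = (01101011101111100111110010)·(11011010101101010101010101) mod 2 = 0+1+0+0+1+0+1+0+1+0+1+1+0+1+0+0+0+1+0+1+0+1+0+0+0+0 mod 2 = 0
  c[1] = d·G[:,1] = (01101011101111100111110010)·(10110110011011001100110011) mod 2 = 0+0+1+0+0+0+1+0+0+0+1+0+1+1+0+0+0+1+0+0+1+1+0+0+1+0 mod 2 = 1
  c[2] = d·G[:,2] = (01101011101111100111110010)·(10000000000000000000000000) mod 2 = 0+0+0+0+0+0+0+0+0+0+0+0+0+0+0+0+0+0+0+0+0+0+0+0+0+0 mod 2 = 0
  c[3] = d·G[:,3] = (01101011101111100111110010)·(01110001111000111100001111) mod 2 = 0+1+1+0+0+0+0+1+1+0+1+0+0+0+1+0+0+1+0+0+0+0+0+0+1+0 mod 2 = 0
  c[4] = d·G[:,4] = (01101011101111100111110010)·(01000000000000000000000000) mod 2 = 0+1+0+0+0+0+0+0+0+0+0+0+0+0+0+0+0+0+0+0+0+0+0+0+0+0 mod 2 = 1
  c[5] = d·G[:,5] = (01101011101111100111110010)·(00100000000000000000000000) mod 2 = 0+0+1+0+0+0+0+0+0+0+0+0+0+0+0+0+0+0+0+0+0+0+0+0+0+0 mod 2 = 1
  c[6] = d·G[:,6] = (01101011101111100111110010)·(00010000000000000000000000) mod 2 = 0+0+0+0+0+0+0+0+0+0+0+0+0+0+0+0+0+0+0+0+0+0+0+0+0+0 mod 2 = 0
  c[7] = d·G[:,7] = (01101011101111100111110010)·(00001111111000000011111111) mod 2 = 0+0+0+0+1+0+1+1+1+0+1+0+0+0+0+0+0+0+1+1+1+1+0+0+1+0 mod 2 = 0
  c[8] = d·G[:,8] = (01101011101111100111110010)·(00001000000000000000000000) mod 2 = 0+0+0+0+1+0+0+0+0+0+0+0+0+0+0+0+0+0+0+0+0+0+0+0+0+0 mod 2 = 1
  c[9] = d·G[:,9] = (01101011101111100111110010)·(00000100000000000000000000) mod 2 = 0+0+0+0+0+0+0+0+0+0+0+0+0+0+0+0+0+0+0+0+0+0+0+0+0+0 mod 2 = 0
  c[10] = d·G[:,10] = (01101011101111100111110010)·(00000010000000000000000000) mod 2 = 0+0+0+0+0+0+1+0+0+0+0+0+0+0+0+0+0+0+0+0+0+0+0+0+0+0 mod 2 = 1
  c[11] = d·G[:,11] = (01101011101111100111110010)·(00000001000000000000000000) mod 2 = 0+0+0+0+0+0+0+1+0+0+0+0+0+0+0+0+0+0+0+0+0+0+0+0+0+0 mod 2 = 1
  c[12] = d·G[:,12] = (01101011101111100111110010)·(00000000100000000000000000) mod 2 = 0+0+0+0+0+0+0+0+1+0+0+0+0+0+0+0+0+0+0+0+0+0+0+0+0+0 mod 2 = 1
  c[13] = d·G[:,13] = (01101011101111100111110010)·(00000000010000000000000000) mod 2 = 0+0+0+0+0+0+0+0+0+0+0+0+0+0+0+0+0+0+0+0+0+0+0+0+0+0 mod 2 = 0
  c[14] = d·G[:,14] = (01101011101111100111110010)·(00000000001000000000000000) mod 2 = 0+0+0+0+0+0+0+0+0+0+1+0+0+0+0+0+0+0+0+0+0+0+0+0+0+0 mod 2 = 1
  c[15] = d·G[:,15] = (01101011101111100111110010)·(00000000000111111111111111) mod 2 = 0+0+0+0+0+0+0+0+0+0+0+1+1+1+1+0+0+1+1+1+1+1+0+0+1+0 mod 2 = 0
  c[16] = d·G[:,16] = (01101011101111100111110010)·(00000000000100000000000000) mod 2 = 0+0+0+0+0+0+0+0+0+0+0+1+0+0+0+0+0+0+0+0+0+0+0+0+0+0 mod 2 = 1
  c[17] = d·G[:,17] = (01101011101111100111110010)·(00000000000010000000000000) mod 2 = 0+0+0+0+0+0+0+0+0+0+0+0+1+0+0+0+0+0+0+0+0+0+0+0+0+0 mod 2 = 1
  c[18] = d·G[:,18] = (01101011101111100111110010)·(00000000000001000000000000) mod 2 = 0+0+0+0+0+0+0+0+0+0+0+0+0+1+0+0+0+0+0+0+0+0+0+0+0+0 mod 2 = 1
  c[19] = d·G[:,19] = (01101011101111100111110010)·(00000000000000100000000000) mod 2 = 0+0+0+0+0+0+0+0+0+0+0+0+0+0+1+0+0+0+0+0+0+0+0+0+0+0 mod 2 = 1
  c[20] = d·G[:,20] = (01101011101111100111110010)·(00000000000000010000000000) mod 2 = 0+0+0+0+0+0+0+0+0+0+0+0+0+0+0+0+0+0+0+0+0+0+0+0+0+0 mod 2 = 0
  c[21] = d·G[:,21] = (01101011101111100111110010)·(00000000000000001000000000) mod 2 = 0+0+0+0+0+0+0+0+0+0+0+0+0+0+0+0+0+0+0+0+0+0+0+0+0+0 mod 2 = 0
  c[22] = d·G[:,22] = (01101011101111100111110010)·(00000000000000000100000000) mod 2 = 0+0+0+0+0+0+0+0+0+0+0+0+0+0+0+0+0+1+0+0+0+0+0+0+0+0 mod 2 = 1
  c[23] = d·G[:,23] = (01101011101111100111110010)·(00000000000000000010000000) mod 2 = 0+0+0+0+0+0+0+0+0+0+0+0+0+0+0+0+0+0+1+0+0+0+0+0+0+0 mod 2 = 1
  c[24] = d·G[:,24] = (01101011101111100111110010)·(00000000000000000001000000) mod 2 = 0+0+0+0+0+0+0+0+0+0+0+0+0+0+0+0+0+0+0+1+0+0+0+0+0+0 mod 2 = 1
  c[25] = d·G[:,25] = (01101011101111100111110010)·(00000000000000000000100000) mod 2 = 0+0+0+0+0+0+0+0+0+0+0+0+0+0+0+0+0+0+0+0+1+0+0+0+0+0 mod 2 = 1
  c[26] = d·G[:,26] = (01101011101111100111110010)·(00000000000000000000010000) mod 2 = 0+0+0+0+0+0+0+0+0+0+0+0+0+0+0+0+0+0+0+0+0+1+0+0+0+0 mod 2 = 1
  c[27] = d·G[:,27] = (01101011101111100111110010)·(00000000000000000000001000) mod 2 = 0+0+0+0+0+0+0+0+0+0+0+0+0+0+0+0+0+0+0+0+0+0+0+0+0+0 mod 2 = 0
  c[28] = d·G[:,28] = (01101011101111100111110010)·(00000000000000000000000100) mod 2 = 0+0+0+0+0+0+0+0+0+0+0+0+0+0+0+0+0+0+0+0+0+0+0+0+0+0 mod 2 = 0
  c[29] = d·G[:,29] = (01101011101111100111110010)·(00000000000000000000000010) mod 2 = 0+0+0+0+0+0+0+0+0+0+0+0+0+0+0+0+0+0+0+0+0+0+0+0+1+0 mod 2 = 1
  c[30] = d·G[:,30] = (01101011101111100111110010)·(00000000000000000000000001) mod 2 = 0+0+0+0+0+0+0+0+0+0+0+0+0+0+0+0+0+0+0+0+0+0+0+0+0+0 mod 2 = 0
Codeword = 0100110010111010111100111110010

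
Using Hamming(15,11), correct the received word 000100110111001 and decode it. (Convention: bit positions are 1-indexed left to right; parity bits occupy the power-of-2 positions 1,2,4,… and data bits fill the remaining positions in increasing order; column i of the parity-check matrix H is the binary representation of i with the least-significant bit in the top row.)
Syndrome s = H · r^T (mod 2), r = 000100110111001:
  s[0] = (101010101010101)·(000100110111001) mod 2 = 0+0+0+0+0+0+1+0+0+0+1+0+0+0+1 mod 2 = 1
  s[1] = (011001100110011)·(000100110111001) mod 2 = 0+0+0+0+0+0+1+0+0+1+1+0+0+0+1 mod 2 = 0
  s[2] = (000111100001111)·(000100110111001) mod 2 = 0+0+0+1+0+0+1+0+0+0+0+1+0+0+1 mod 2 = 0
  s[3] = (000000011111111)·(000100110111001) mod 2 = 0+0+0+0+0+0+0+1+0+1+1+1+0+0+1 mod 2 = 1
Syndrome = 1001
Column 9 of H equals this syndrome → error at bit 9 (1-indexed).
Flip bit 9: 000100110111001 → 000100111111001
Extract data bits at positions {3,5,6,7,9,10,11,12,13,14,15}: 00011111001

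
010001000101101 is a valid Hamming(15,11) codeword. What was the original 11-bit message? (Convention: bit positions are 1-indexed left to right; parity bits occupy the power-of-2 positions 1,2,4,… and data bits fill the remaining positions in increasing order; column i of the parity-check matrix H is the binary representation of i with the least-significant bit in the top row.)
Parity bits occupy power-of-2 positions; data bits are at positions {3,5,6,7,9,10,11,12,13,14,15} (1-indexed).
Extract: c[3]=0 c[5]=0 c[6]=1 c[7]=0 c[9]=0 c[10]=1 c[11]=0 c[12]=1 c[13]=1 c[14]=0 c[15]=1
Data = 00100101101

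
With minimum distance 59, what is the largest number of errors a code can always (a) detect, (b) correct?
(a) Detection requires d_min ≥ e+1, so e ≤ d_min − 1 = 58.
(b) Correction requires d_min ≥ 2t+1, so t ≤ ⌊(d_min − 1)/2⌋ = ⌊58/2⌋ = 29.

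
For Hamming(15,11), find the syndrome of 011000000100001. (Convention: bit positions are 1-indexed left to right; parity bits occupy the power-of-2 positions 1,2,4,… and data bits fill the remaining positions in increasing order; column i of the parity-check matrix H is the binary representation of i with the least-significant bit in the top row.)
Syndrome s = H · r^T (mod 2), r = 011000000100001:
  s[0] = (101010101010101)·(011000000100001) mod 2 = 0+0+1+0+0+0+0+0+0+0+0+0+0+0+1 mod 2 = 0
  s[1] = (011001100110011)·(011000000100001) mod 2 = 0+1+1+0+0+0+0+0+0+1+0+0+0+0+1 mod 2 = 0
  s[2] = (000111100001111)·(011000000100001) mod 2 = 0+0+0+0+0+0+0+0+0+0+0+0+0+0+1 mod 2 = 1
  s[3] = (000000011111111)·(011000000100001) mod 2 = 0+0+0+0+0+0+0+0+0+1+0+0+0+0+1 mod 2 = 0
Syndrome = 0010
Non-zero syndrome: error at position 4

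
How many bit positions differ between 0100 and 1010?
XOR = 1110, count of 1s = 3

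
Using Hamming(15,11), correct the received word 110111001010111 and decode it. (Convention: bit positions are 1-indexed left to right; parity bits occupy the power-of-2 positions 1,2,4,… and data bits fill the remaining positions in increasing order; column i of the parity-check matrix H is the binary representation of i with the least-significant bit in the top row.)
Syndrome s = H · r^T (mod 2), r = 110111001010111:
  s[0] = (101010101010101)·(110111001010111) mod 2 = 1+0+0+0+1+0+0+0+1+0+1+0+1+0+1 mod 2 = 0
  s[1] = (011001100110011)·(110111001010111) mod 2 = 0+1+0+0+0+1+0+0+0+0+1+0+0+1+1 mod 2 = 1
  s[2] = (000111100001111)·(110111001010111) mod 2 = 0+0+0+1+1+1+0+0+0+0+0+0+1+1+1 mod 2 = 0
  s[3] = (000000011111111)·(110111001010111) mod 2 = 0+0+0+0+0+0+0+0+1+0+1+0+1+1+1 mod 2 = 1
Syndrome = 0101
Column 10 of H equals this syndrome → error at bit 10 (1-indexed).
Flip bit 10: 110111001010111 → 110111001110111
Extract data bits at positions {3,5,6,7,9,10,11,12,13,14,15}: 01101110111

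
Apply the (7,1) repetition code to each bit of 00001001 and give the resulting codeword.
Repeat each bit 7× and concatenate:
0→0000000  0→0000000  0→0000000  0→0000000  1→1111111  0→0000000  0→0000000  1→1111111
Codeword = 00000000000000000000000000001111111000000000000001111111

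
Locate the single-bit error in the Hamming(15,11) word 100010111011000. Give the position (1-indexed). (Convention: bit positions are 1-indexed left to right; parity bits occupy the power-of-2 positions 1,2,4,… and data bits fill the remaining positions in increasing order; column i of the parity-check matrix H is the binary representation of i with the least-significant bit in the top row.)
Syndrome s = H · r^T (mod 2), r = 100010111011000:
  s[0] = (101010101010101)·(100010111011000) mod 2 = 1+0+0+0+1+0+1+0+1+0+1+0+0+0+0 mod 2 = 1
  s[1] = (011001100110011)·(100010111011000) mod 2 = 0+0+0+0+0+0+1+0+0+0+1+0+0+0+0 mod 2 = 0
  s[2] = (000111100001111)·(100010111011000) mod 2 = 0+0+0+0+1+0+1+0+0+0+0+1+0+0+0 mod 2 = 1
  s[3] = (000000011111111)·(100010111011000) mod 2 = 0+0+0+0+0+0+0+1+1+0+1+1+0+0+0 mod 2 = 0
Syndrome = 1010
Column i of H is the binary representation of i, so the syndrome is the binary index of the flipped bit.
Read s = 1010 with s[0] as LSB: 1·2^0 + 0·2^1 + 1·2^2 + 0·2^3 = 5.
Error is at bit position 5.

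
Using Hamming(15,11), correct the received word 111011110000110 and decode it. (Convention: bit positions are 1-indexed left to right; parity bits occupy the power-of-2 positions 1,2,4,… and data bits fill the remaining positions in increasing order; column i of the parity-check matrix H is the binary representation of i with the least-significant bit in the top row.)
Syndrome s = H · r^T (mod 2), r = 111011110000110:
  s[0] = (101010101010101)·(111011110000110) mod 2 = 1+0+1+0+1+0+1+0+0+0+0+0+1+0+0 mod 2 = 1
  s[1] = (011001100110011)·(111011110000110) mod 2 = 0+1+1+0+0+1+1+0+0+0+0+0+0+1+0 mod 2 = 1
  s[2] = (000111100001111)·(111011110000110) mod 2 = 0+0+0+0+1+1+1+0+0+0+0+0+1+1+0 mod 2 = 1
  s[3] = (000000011111111)·(111011110000110) mod 2 = 0+0+0+0+0+0+0+1+0+0+0+0+1+1+0 mod 2 = 1
Syndrome = 1111
Column 15 of H equals this syndrome → error at bit 15 (1-indexed).
Flip bit 15: 111011110000110 → 111011110000111
Extract data bits at positions {3,5,6,7,9,10,11,12,13,14,15}: 11110000111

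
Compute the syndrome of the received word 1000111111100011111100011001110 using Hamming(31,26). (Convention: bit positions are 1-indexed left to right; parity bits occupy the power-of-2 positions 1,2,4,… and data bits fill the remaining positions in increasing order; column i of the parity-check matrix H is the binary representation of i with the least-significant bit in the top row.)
Syndrome s = H · r^T (mod 2), r = 1000111111100011111100011001110:
  s[0] = (1010101010101010101010101010101)·(1000111111100011111100011001110) mod 2 = 1+0+0+0+1+0+1+0+1+0+1+0+0+0+1+0+1+0+1+0+0+0+0+0+1+0+0+0+1+0+0 mod 2 = 0
  s[1] = (0110011001100110011001100110011)·(1000111111100011111100011001110) mod 2 = 0+0+0+0+0+1+1+0+0+1+1+0+0+0+1+0+0+1+1+0+0+0+0+0+0+0+0+0+0+1+0 mod 2 = 0
  s[2] = (0001111000011110000111100001111)·(1000111111100011111100011001110) mod 2 = 0+0+0+0+1+1+1+0+0+0+0+0+0+0+1+0+0+0+0+1+0+0+0+0+0+0+0+1+1+1+0 mod 2 = 0
  s[3] = (0000000111111110000000011111111)·(1000111111100011111100011001110) mod 2 = 0+0+0+0+0+0+0+1+1+1+1+0+0+0+1+0+0+0+0+0+0+0+0+1+1+0+0+1+1+1+0 mod 2 = 0
  s[4] = (0000000000000001111111111111111)·(1000111111100011111100011001110) mod 2 = 0+0+0+0+0+0+0+0+0+0+0+0+0+0+0+1+1+1+1+1+0+0+0+1+1+0+0+1+1+1+0 mod 2 = 0
Syndrome = 00000
s = 0: no error detected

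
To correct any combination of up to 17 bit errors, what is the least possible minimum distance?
Correcting t errors requires d_min ≥ 2t + 1 = 2·17 + 1 = 35.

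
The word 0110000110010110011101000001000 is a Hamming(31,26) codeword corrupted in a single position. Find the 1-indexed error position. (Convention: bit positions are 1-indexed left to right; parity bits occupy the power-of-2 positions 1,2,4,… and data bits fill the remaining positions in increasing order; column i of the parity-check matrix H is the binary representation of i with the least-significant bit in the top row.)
Syndrome s = H · r^T (mod 2), r = 0110000110010110011101000001000:
  s[0] = (1010101010101010101010101010101)·(0110000110010110011101000001000) mod 2 = 0+0+1+0+0+0+0+0+1+0+0+0+0+0+1+0+0+0+1+0+0+0+0+0+0+0+0+0+0+0+0 mod 2 = 0
  s[1] = (0110011001100110011001100110011)·(0110000110010110011101000001000) mod 2 = 0+1+1+0+0+0+0+0+0+0+0+0+0+1+1+0+0+1+1+0+0+1+0+0+0+0+0+0+0+0+0 mod 2 = 1
  s[2] = (0001111000011110000111100001111)·(0110000110010110011101000001000) mod 2 = 0+0+0+0+0+0+0+0+0+0+0+1+0+1+1+0+0+0+0+1+0+1+0+0+0+0+0+1+0+0+0 mod 2 = 0
  s[3] = (0000000111111110000000011111111)·(0110000110010110011101000001000) mod 2 = 0+0+0+0+0+0+0+1+1+0+0+1+0+1+1+0+0+0+0+0+0+0+0+0+0+0+0+1+0+0+0 mod 2 = 0
  s[4] = (0000000000000001111111111111111)·(0110000110010110011101000001000) mod 2 = 0+0+0+0+0+0+0+0+0+0+0+0+0+0+0+0+0+1+1+1+0+1+0+0+0+0+0+1+0+0+0 mod 2 = 1
Syndrome = 01001
Column i of H is the binary representation of i, so the syndrome is the binary index of the flipped bit.
Read s = 01001 with s[0] as LSB: 0·2^0 + 1·2^1 + 0·2^2 + 0·2^3 + 1·2^4 = 18.
Error is at bit position 18.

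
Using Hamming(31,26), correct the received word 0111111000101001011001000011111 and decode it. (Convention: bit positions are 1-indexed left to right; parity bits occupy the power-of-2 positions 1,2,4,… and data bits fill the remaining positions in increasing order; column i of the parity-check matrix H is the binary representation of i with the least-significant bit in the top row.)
Syndrome s = H · r^T (mod 2), r = 0111111000101001011001000011111:
  s[0] = (1010101010101010101010101010101)·(0111111000101001011001000011111) mod 2 = 0+0+1+0+1+0+1+0+0+0+1+0+1+0+0+0+0+0+1+0+0+0+0+0+0+0+1+0+1+0+1 mod 2 = 1
  s[1] = (0110011001100110011001100110011)·(0111111000101001011001000011111) mod 2 = 0+1+1+0+0+1+1+0+0+0+1+0+0+0+0+0+0+1+1+0+0+1+0+0+0+0+1+0+0+1+1 mod 2 = 1
  s[2] = (0001111000011110000111100001111)·(0111111000101001011001000011111) mod 2 = 0+0+0+1+1+1+1+0+0+0+0+0+1+0+0+0+0+0+0+0+0+1+0+0+0+0+0+1+1+1+1 mod 2 = 0
  s[3] = (0000000111111110000000011111111)·(0111111000101001011001000011111) mod 2 = 0+0+0+0+0+0+0+0+0+0+1+0+1+0+0+0+0+0+0+0+0+0+0+0+0+0+1+1+1+1+1 mod 2 = 1
  s[4] = (0000000000000001111111111111111)·(0111111000101001011001000011111) mod 2 = 0+0+0+0+0+0+0+0+0+0+0+0+0+0+0+1+0+1+1+0+0+1+0+0+0+0+1+1+1+1+1 mod 2 = 1
Syndrome = 11011
Column 27 of H equals this syndrome → error at bit 27 (1-indexed).
Flip bit 27: 0111111000101001011001000011111 → 0111111000101001011001000001111
Extract data bits at positions {3,5,6,7,9,10,11,12,13,14,15,17,18,19,20,21,22,23,24,25,26,27,28,29,30,31}: 11110010100011001000001111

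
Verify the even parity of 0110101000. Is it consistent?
Sum of all bits: 0+1+1+0+1+0+1+0+0+0 = 4; 4 mod 2 = 0. Result is 0 → valid parity.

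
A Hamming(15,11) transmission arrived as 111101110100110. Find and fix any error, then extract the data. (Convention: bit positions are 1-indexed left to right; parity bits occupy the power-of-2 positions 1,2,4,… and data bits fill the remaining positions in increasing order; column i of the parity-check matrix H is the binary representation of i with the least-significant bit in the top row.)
Syndrome s = H · r^T (mod 2), r = 111101110100110:
  s[0] = (101010101010101)·(111101110100110) mod 2 = 1+0+1+0+0+0+1+0+0+0+0+0+1+0+0 mod 2 = 0
  s[1] = (011001100110011)·(111101110100110) mod 2 = 0+1+1+0+0+1+1+0+0+1+0+0+0+1+0 mod 2 = 0
  s[2] = (000111100001111)·(111101110100110) mod 2 = 0+0+0+1+0+1+1+0+0+0+0+0+1+1+0 mod 2 = 1
  s[3] = (000000011111111)·(111101110100110) mod 2 = 0+0+0+0+0+0+0+1+0+1+0+0+1+1+0 mod 2 = 0
Syndrome = 0010
Column 4 of H equals this syndrome → error at bit 4 (1-indexed).
Flip bit 4: 111101110100110 → 111001110100110
Extract data bits at positions {3,5,6,7,9,10,11,12,13,14,15}: 10110100110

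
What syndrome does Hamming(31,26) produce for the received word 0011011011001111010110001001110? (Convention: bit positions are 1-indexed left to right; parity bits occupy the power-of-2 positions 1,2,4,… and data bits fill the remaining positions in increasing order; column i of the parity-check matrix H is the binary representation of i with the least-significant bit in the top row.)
Syndrome s = H · r^T (mod 2), r = 0011011011001111010110001001110:
  s[0] = (1010101010101010101010101010101)·(0011011011001111010110001001110) mod 2 = 0+0+1+0+0+0+1+0+1+0+0+0+1+0+1+0+0+0+0+0+1+0+0+0+1+0+0+0+1+0+0 mod 2 = 0
  s[1] = (0110011001100110011001100110011)·(0011011011001111010110001001110) mod 2 = 0+0+1+0+0+1+1+0+0+1+0+0+0+1+1+0+0+1+0+0+0+0+0+0+0+0+0+0+0+1+0 mod 2 = 0
  s[2] = (0001111000011110000111100001111)·(0011011011001111010110001001110) mod 2 = 0+0+0+1+0+1+1+0+0+0+0+0+1+1+1+0+0+0+0+1+1+0+0+0+0+0+0+1+1+1+0 mod 2 = 1
  s[3] = (0000000111111110000000011111111)·(0011011011001111010110001001110) mod 2 = 0+0+0+0+0+0+0+0+1+1+0+0+1+1+1+0+0+0+0+0+0+0+0+0+1+0+0+1+1+1+0 mod 2 = 1
  s[4] = (0000000000000001111111111111111)·(0011011011001111010110001001110) mod 2 = 0+0+0+0+0+0+0+0+0+0+0+0+0+0+0+1+0+1+0+1+1+0+0+0+1+0+0+1+1+1+0 mod 2 = 0
Syndrome = 00110
Non-zero syndrome: error at position 12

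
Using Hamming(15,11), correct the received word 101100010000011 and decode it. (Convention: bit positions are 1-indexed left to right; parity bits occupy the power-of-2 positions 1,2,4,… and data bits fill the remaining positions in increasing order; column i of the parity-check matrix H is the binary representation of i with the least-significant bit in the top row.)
Syndrome s = H · r^T (mod 2), r = 101100010000011:
  s[0] = (101010101010101)·(101100010000011) mod 2 = 1+0+1+0+0+0+0+0+0+0+0+0+0+0+1 mod 2 = 1
  s[1] = (011001100110011)·(101100010000011) mod 2 = 0+0+1+0+0+0+0+0+0+0+0+0+0+1+1 mod 2 = 1
  s[2] = (000111100001111)·(101100010000011) mod 2 = 0+0+0+1+0+0+0+0+0+0+0+0+0+1+1 mod 2 = 1
  s[3] = (000000011111111)·(101100010000011) mod 2 = 0+0+0+0+0+0+0+1+0+0+0+0+0+1+1 mod 2 = 1
Syndrome = 1111
Column 15 of H equals this syndrome → error at bit 15 (1-indexed).
Flip bit 15: 101100010000011 → 101100010000010
Extract data bits at positions {3,5,6,7,9,10,11,12,13,14,15}: 10000000010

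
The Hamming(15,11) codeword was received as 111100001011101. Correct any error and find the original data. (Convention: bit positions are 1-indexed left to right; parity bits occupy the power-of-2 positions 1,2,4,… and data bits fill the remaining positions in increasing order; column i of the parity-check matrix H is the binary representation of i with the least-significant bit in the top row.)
Syndrome s = H · r^T (mod 2), r = 111100001011101:
  s[0] = (101010101010101)·(111100001011101) mod 2 = 1+0+1+0+0+0+0+0+1+0+1+0+1+0+1 mod 2 = 0
  s[1] = (011001100110011)·(111100001011101) mod 2 = 0+1+1+0+0+0+0+0+0+0+1+0+0+0+1 mod 2 = 0
  s[2] = (000111100001111)·(111100001011101) mod 2 = 0+0+0+1+0+0+0+0+0+0+0+1+1+0+1 mod 2 = 0
  s[3] = (000000011111111)·(111100001011101) mod 2 = 0+0+0+0+0+0+0+0+1+0+1+1+1+0+1 mod 2 = 1
Syndrome = 0001
Column 8 of H equals this syndrome → error at bit 8 (1-indexed).
Flip bit 8: 111100001011101 → 111100011011101
Extract data bits at positions {3,5,6,7,9,10,11,12,13,14,15}: 10001011101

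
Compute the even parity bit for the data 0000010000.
Sum of data bits: 0+0+0+0+0+1+0+0+0+0 = 1.
1 mod 2 = 1, so parity bit = 1.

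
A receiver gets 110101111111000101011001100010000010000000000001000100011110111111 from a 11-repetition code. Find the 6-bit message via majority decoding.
Split into 11-bit blocks and majority-vote each:
  block 1 = 11010111111: 9 ones, 2 zeros → 1
  block 2 = 10001010110: 5 ones, 6 zeros → 0
  block 3 = 01100010000: 3 ones, 8 zeros → 0
  block 4 = 01000000000: 1 ones, 10 zeros → 0
  block 5 = 00010001000: 2 ones, 9 zeros → 0
  block 6 = 11110111111: 10 ones, 1 zeros → 1
Decoded = 100001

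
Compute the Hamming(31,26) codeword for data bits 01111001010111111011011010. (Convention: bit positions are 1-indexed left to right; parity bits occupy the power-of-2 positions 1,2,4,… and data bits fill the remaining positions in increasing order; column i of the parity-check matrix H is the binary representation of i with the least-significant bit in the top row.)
Codeword c = d · G (mod 2), d = 01111001010111111011011010:
  c[0] = d·G[:,0] = (01111001010111111011011010)·(11011010101101010101010101) mod 2 = 0+1+0+1+1+0+0+0+0+0+0+1+0+1+0+1+0+0+0+1+0+1+0+0+0+0 mod 2 = 0
  c[1] = d·G[:,1] = (01111001010111111011011010)·(10110110011011001100110011) mod 2 = 0+0+1+1+0+0+0+0+0+1+0+0+1+1+0+0+1+0+0+0+0+1+0+0+1+0 mod 2 = 0
  c[2] = d·G[:,2] = (01111001010111111011011010)·(10000000000000000000000000) mod 2 = 0+0+0+0+0+0+0+0+0+0+0+0+0+0+0+0+0+0+0+0+0+0+0+0+0+0 mod 2 = 0
  c[3] = d·G[:,3] = (01111001010111111011011010)·(01110001111000111100001111) mod 2 = 0+1+1+1+0+0+0+1+0+1+0+0+0+0+1+1+1+0+0+0+0+0+1+0+1+0 mod 2 = 0
  c[4] = d·G[:,4] = (01111001010111111011011010)·(01000000000000000000000000) mod 2 = 0+1+0+0+0+0+0+0+0+0+0+0+0+0+0+0+0+0+0+0+0+0+0+0+0+0 mod 2 = 1
  c[5] = d·G[:,5] = (01111001010111111011011010)·(00100000000000000000000000) mod 2 = 0+0+1+0+0+0+0+0+0+0+0+0+0+0+0+0+0+0+0+0+0+0+0+0+0+0 mod 2 = 1
  c[6] = d·G[:,6] = (01111001010111111011011010)·(00010000000000000000000000) mod 2 = 0+0+0+1+0+0+0+0+0+0+0+0+0+0+0+0+0+0+0+0+0+0+0+0+0+0 mod 2 = 1
  c[7] = d·G[:,7] = (01111001010111111011011010)·(00001111111000000011111111) mod 2 = 0+0+0+0+1+0+0+1+0+1+0+0+0+0+0+0+0+0+1+1+0+1+1+0+1+0 mod 2 = 0
  c[8] = d·G[:,8] = (01111001010111111011011010)·(00001000000000000000000000) mod 2 = 0+0+0+0+1+0+0+0+0+0+0+0+0+0+0+0+0+0+0+0+0+0+0+0+0+0 mod 2 = 1
  c[9] = d·G[:,9] = (01111001010111111011011010)·(00000100000000000000000000) mod 2 = 0+0+0+0+0+0+0+0+0+0+0+0+0+0+0+0+0+0+0+0+0+0+0+0+0+0 mod 2 = 0
  c[10] = d·G[:,10] = (01111001010111111011011010)·(00000010000000000000000000) mod 2 = 0+0+0+0+0+0+0+0+0+0+0+0+0+0+0+0+0+0+0+0+0+0+0+0+0+0 mod 2 = 0
  c[11] = d·G[:,11] = (01111001010111111011011010)·(00000001000000000000000000) mod 2 = 0+0+0+0+0+0+0+1+0+0+0+0+0+0+0+0+0+0+0+0+0+0+0+0+0+0 mod 2 = 1
  c[12] = d·G[:,12] = (01111001010111111011011010)·(00000000100000000000000000) mod 2 = 0+0+0+0+0+0+0+0+0+0+0+0+0+0+0+0+0+0+0+0+0+0+0+0+0+0 mod 2 = 0
  c[13] = d·G[:,13] = (01111001010111111011011010)·(00000000010000000000000000) mod 2 = 0+0+0+0+0+0+0+0+0+1+0+0+0+0+0+0+0+0+0+0+0+0+0+0+0+0 mod 2 = 1
  c[14] = d·G[:,14] = (01111001010111111011011010)·(00000000001000000000000000) mod 2 = 0+0+0+0+0+0+0+0+0+0+0+0+0+0+0+0+0+0+0+0+0+0+0+0+0+0 mod 2 = 0
  c[15] = d·G[:,15] = (01111001010111111011011010)·(00000000000111111111111111) mod 2 = 0+0+0+0+0+0+0+0+0+0+0+1+1+1+1+1+1+0+1+1+0+1+1+0+1+0 mod 2 = 1
  c[16] = d·G[:,16] = (01111001010111111011011010)·(00000000000100000000000000) mod 2 = 0+0+0+0+0+0+0+0+0+0+0+1+0+0+0+0+0+0+0+0+0+0+0+0+0+0 mod 2 = 1
  c[17] = d·G[:,17] = (01111001010111111011011010)·(00000000000010000000000000) mod 2 = 0+0+0+0+0+0+0+0+0+0+0+0+1+0+0+0+0+0+0+0+0+0+0+0+0+0 mod 2 = 1
  c[18] = d·G[:,18] = (01111001010111111011011010)·(00000000000001000000000000) mod 2 = 0+0+0+0+0+0+0+0+0+0+0+0+0+1+0+0+0+0+0+0+0+0+0+0+0+0 mod 2 = 1
  c[19] = d·G[:,19] = (01111001010111111011011010)·(00000000000000100000000000) mod 2 = 0+0+0+0+0+0+0+0+0+0+0+0+0+0+1+0+0+0+0+0+0+0+0+0+0+0 mod 2 = 1
  c[20] = d·G[:,20] = (01111001010111111011011010)·(00000000000000010000000000) mod 2 = 0+0+0+0+0+0+0+0+0+0+0+0+0+0+0+1+0+0+0+0+0+0+0+0+0+0 mod 2 = 1
  c[21] = d·G[:,21] = (01111001010111111011011010)·(00000000000000001000000000) mod 2 = 0+0+0+0+0+0+0+0+0+0+0+0+0+0+0+0+1+0+0+0+0+0+0+0+0+0 mod 2 = 1
  c[22] = d·G[:,22] = (01111001010111111011011010)·(00000000000000000100000000) mod 2 = 0+0+0+0+0+0+0+0+0+0+0+0+0+0+0+0+0+0+0+0+0+0+0+0+0+0 mod 2 = 0
  c[23] = d·G[:,23] = (01111001010111111011011010)·(00000000000000000010000000) mod 2 = 0+0+0+0+0+0+0+0+0+0+0+0+0+0+0+0+0+0+1+0+0+0+0+0+0+0 mod 2 = 1
  c[24] = d·G[:,24] = (01111001010111111011011010)·(00000000000000000001000000) mod 2 = 0+0+0+0+0+0+0+0+0+0+0+0+0+0+0+0+0+0+0+1+0+0+0+0+0+0 mod 2 = 1
  c[25] = d·G[:,25] = (01111001010111111011011010)·(00000000000000000000100000) mod 2 = 0+0+0+0+0+0+0+0+0+0+0+0+0+0+0+0+0+0+0+0+0+0+0+0+0+0 mod 2 = 0
  c[26] = d·G[:,26] = (01111001010111111011011010)·(00000000000000000000010000) mod 2 = 0+0+0+0+0+0+0+0+0+0+0+0+0+0+0+0+0+0+0+0+0+1+0+0+0+0 mod 2 = 1
  c[27] = d·G[:,27] = (01111001010111111011011010)·(00000000000000000000001000) mod 2 = 0+0+0+0+0+0+0+0+0+0+0+0+0+0+0+0+0+0+0+0+0+0+1+0+0+0 mod 2 = 1
  c[28] = d·G[:,28] = (01111001010111111011011010)·(00000000000000000000000100) mod 2 = 0+0+0+0+0+0+0+0+0+0+0+0+0+0+0+0+0+0+0+0+0+0+0+0+0+0 mod 2 = 0
  c[29] = d·G[:,29] = (01111001010111111011011010)·(00000000000000000000000010) mod 2 = 0+0+0+0+0+0+0+0+0+0+0+0+0+0+0+0+0+0+0+0+0+0+0+0+1+0 mod 2 = 1
  c[30] = d·G[:,30] = (01111001010111111011011010)·(00000000000000000000000001) mod 2 = 0+0+0+0+0+0+0+0+0+0+0+0+0+0+0+0+0+0+0+0+0+0+0+0+0+0 mod 2 = 0
Codeword = 0000111010010101111111011011010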